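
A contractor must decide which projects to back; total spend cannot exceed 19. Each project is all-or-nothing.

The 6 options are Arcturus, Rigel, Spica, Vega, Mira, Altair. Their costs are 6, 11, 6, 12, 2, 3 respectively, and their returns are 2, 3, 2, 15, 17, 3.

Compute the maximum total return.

Allowing fractional choices, the relaxed optimum would be about 35.7, but projects are indivisible.
Arcturus + Spica + Mira + Altair: cost 6 + 6 + 2 + 3 = 17 ≤ 19, return 2 + 2 + 17 + 3 = 24.
Vega + Mira: cost 12 + 2 = 14 ≤ 19, return 15 + 17 = 32.
Vega + Mira + Altair: cost 12 + 2 + 3 = 17 ≤ 19, return 15 + 17 + 3 = 35.
Best is Vega, Mira, and Altair with total return 35.

35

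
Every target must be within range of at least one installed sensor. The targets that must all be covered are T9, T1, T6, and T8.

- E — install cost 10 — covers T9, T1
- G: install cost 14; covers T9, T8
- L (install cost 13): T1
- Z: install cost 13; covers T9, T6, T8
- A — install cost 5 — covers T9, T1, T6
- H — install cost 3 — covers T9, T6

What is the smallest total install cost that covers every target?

18

This is a weighted set-cover instance.
The greedy cost-per-new-target heuristic would pick H, A, and Z for 21, but a cheaper cover exists.
Choose Z and A: together they cover T9, T1, T6, T8 — every target.
Total install cost: 13 + 5 = 18.
No cover costs less than 18.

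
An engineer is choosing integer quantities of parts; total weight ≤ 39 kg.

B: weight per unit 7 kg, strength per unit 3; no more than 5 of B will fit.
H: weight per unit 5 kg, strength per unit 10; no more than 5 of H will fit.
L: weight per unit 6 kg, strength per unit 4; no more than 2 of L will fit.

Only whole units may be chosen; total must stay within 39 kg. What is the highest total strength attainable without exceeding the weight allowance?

H has the best ratio (10/5); taking only H gives at most 5×10 = 50 (stopped by the supply cap of 5).
Mixing does better — 5×H and 2×L: weight 37 ≤ 39, strength 5·10 + 2·4 = 58.

58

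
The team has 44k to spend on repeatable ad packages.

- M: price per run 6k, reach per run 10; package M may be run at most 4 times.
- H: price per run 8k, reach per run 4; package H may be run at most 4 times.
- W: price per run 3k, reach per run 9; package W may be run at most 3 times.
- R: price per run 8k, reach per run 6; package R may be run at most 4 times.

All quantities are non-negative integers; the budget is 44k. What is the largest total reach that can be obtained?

W has the best ratio (9/3); taking only W gives at most 3×9 = 27 (stopped by the supply cap of 3).
Mixing does better — 4×M, 3×W, and 1×R: price 41 ≤ 44, reach 4·10 + 3·9 + 1·6 = 73.

73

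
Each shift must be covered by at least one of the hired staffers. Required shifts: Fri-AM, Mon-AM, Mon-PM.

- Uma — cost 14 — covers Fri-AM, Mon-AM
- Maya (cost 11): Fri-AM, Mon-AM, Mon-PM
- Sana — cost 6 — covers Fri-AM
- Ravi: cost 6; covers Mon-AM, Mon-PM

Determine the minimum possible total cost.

The greedy cost-per-new-shift heuristic would pick Ravi and Sana for 12, but a cheaper cover exists.
Maya alone covers Fri-AM, Mon-AM, Mon-PM — every shift.
Total cost: 11.
No cover costs less than 11.

11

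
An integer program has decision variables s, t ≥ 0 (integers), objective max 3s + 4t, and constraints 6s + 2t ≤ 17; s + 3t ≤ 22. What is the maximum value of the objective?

28

Relaxing integrality, the LP optimum is 30.06 at (s,t) = (0.438, 7.19), which is not an integer point.
(s,t)=(0,7): 6·0+2·7=14≤17, 1·0+3·7=21≤22, objective 28.
(s,t)=(0,6): 6·0+2·6=12≤17, 1·0+3·6=18≤22, objective 24.
Maximum is 28 at (s,t)=(0,7).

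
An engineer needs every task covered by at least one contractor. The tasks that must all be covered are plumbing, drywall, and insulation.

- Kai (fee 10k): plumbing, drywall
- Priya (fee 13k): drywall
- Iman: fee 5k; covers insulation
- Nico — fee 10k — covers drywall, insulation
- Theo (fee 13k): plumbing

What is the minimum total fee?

Choose Kai and Iman: together they cover plumbing, drywall, insulation — every task.
Total fee: 10 + 5 = 15.
No cover costs less than 15.

15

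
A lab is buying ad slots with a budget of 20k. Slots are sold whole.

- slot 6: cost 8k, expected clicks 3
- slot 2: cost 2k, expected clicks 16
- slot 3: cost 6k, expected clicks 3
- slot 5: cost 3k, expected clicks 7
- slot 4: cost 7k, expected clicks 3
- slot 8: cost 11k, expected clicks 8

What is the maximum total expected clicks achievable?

slot 2 + slot 3 + slot 5 + slot 4: cost 2 + 6 + 3 + 7 = 18 ≤ 20, expected clicks 16 + 3 + 7 + 3 = 29.
slot 6 + slot 2 + slot 3 + slot 5: cost 8 + 2 + 6 + 3 = 19 ≤ 20, expected clicks 3 + 16 + 3 + 7 = 29.
slot 2 + slot 5 + slot 8: cost 2 + 3 + 11 = 16 ≤ 20, expected clicks 16 + 7 + 8 = 31.
Best is slot 2, slot 5, and slot 8 with total expected clicks 31.

31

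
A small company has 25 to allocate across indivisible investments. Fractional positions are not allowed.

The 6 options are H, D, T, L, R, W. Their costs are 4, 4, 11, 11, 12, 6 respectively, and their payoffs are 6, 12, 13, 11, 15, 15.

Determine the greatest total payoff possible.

46

Allowing fractional choices, the relaxed optimum would be about 46.8, but investments are indivisible.
D + R + W: cost 4 + 12 + 6 = 22 ≤ 25, payoff 12 + 15 + 15 = 42.
H + D + T + W: cost 4 + 4 + 11 + 6 = 25 ≤ 25, payoff 6 + 12 + 13 + 15 = 46.
H + D + L + W: cost 4 + 4 + 11 + 6 = 25 ≤ 25, payoff 6 + 12 + 11 + 15 = 44.
Best is H, D, T, and W with total payoff 46.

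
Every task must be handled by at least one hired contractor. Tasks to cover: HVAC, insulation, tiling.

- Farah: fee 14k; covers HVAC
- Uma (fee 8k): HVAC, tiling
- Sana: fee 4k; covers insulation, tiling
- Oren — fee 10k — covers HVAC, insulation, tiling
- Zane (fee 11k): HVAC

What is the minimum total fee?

10

The greedy cost-per-new-task heuristic would pick Sana and Uma for 12, but a cheaper cover exists.
Oren alone covers HVAC, insulation, tiling — every task.
Total fee: 10.
No cover costs less than 10.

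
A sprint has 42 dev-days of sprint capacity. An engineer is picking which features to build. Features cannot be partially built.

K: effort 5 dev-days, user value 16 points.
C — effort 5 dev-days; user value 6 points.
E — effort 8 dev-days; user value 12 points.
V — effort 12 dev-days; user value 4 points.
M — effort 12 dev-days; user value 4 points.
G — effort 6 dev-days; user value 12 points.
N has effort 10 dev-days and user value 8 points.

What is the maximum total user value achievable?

Take K, C, E, G, and N: effort 5 + 5 + 8 + 6 + 10 = 34 ≤ 42, user value 16 + 6 + 12 + 12 + 8 = 54.
No other feasible combination does better.

54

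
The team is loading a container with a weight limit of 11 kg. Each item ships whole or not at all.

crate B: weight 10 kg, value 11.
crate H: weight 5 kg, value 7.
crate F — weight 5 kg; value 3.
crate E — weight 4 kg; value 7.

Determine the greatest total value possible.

This is an integer program with binary decision variables.
crate H + crate E: weight 5 + 4 = 9 ≤ 11, value 7 + 7 = 14.
crate B: weight 10 ≤ 11, value 11.
Best is crate H and crate E with total value 14.

14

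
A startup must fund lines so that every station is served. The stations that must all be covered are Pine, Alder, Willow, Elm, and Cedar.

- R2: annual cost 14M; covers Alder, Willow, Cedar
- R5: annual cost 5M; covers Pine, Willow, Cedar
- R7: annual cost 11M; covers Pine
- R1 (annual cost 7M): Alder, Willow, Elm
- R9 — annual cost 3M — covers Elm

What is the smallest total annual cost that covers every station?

This is a weighted set-cover instance.
The greedy cost-per-new-station heuristic would pick R5, R9, and R1 for 15, but a cheaper cover exists.
Choose R5 and R1: together they cover Pine, Alder, Willow, Elm, Cedar — every station.
Total annual cost: 5 + 7 = 12.
No cover costs less than 12.

12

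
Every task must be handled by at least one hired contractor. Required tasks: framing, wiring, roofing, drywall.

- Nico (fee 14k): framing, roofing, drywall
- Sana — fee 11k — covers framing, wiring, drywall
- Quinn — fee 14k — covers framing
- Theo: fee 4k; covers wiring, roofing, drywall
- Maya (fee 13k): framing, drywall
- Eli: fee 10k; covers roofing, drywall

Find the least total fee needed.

Choose Sana and Theo: together they cover framing, wiring, roofing, drywall — every task.
Total fee: 11 + 4 = 15.
No cover costs less than 15.

15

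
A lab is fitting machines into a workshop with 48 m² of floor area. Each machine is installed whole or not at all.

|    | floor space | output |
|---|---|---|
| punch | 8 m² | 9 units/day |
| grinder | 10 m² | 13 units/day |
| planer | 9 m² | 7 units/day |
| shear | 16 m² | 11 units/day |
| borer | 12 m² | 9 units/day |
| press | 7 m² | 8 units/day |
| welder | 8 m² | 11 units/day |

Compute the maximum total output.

punch + grinder + planer + press + welder: floor space 8 + 10 + 9 + 7 + 8 = 42 ≤ 48, output 9 + 13 + 7 + 8 + 11 = 48.
punch + grinder + borer + press + welder: floor space 8 + 10 + 12 + 7 + 8 = 45 ≤ 48, output 9 + 13 + 9 + 8 + 11 = 50.
punch + grinder + planer + borer + welder: floor space 8 + 10 + 9 + 12 + 8 = 47 ≤ 48, output 9 + 13 + 7 + 9 + 11 = 49.
Best is punch, grinder, borer, press, and welder with total output 50.

50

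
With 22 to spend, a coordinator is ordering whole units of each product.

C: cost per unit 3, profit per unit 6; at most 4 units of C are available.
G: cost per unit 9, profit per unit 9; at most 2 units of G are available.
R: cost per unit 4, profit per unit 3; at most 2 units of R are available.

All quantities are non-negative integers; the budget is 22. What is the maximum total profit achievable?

33

Take 4×C and 1×G: cost 21 ≤ 22, profit 4·6 + 1·9 = 33.
C has the best ratio (6/3) and is taken to its limit of 4; remaining capacity is filled optimally with the others.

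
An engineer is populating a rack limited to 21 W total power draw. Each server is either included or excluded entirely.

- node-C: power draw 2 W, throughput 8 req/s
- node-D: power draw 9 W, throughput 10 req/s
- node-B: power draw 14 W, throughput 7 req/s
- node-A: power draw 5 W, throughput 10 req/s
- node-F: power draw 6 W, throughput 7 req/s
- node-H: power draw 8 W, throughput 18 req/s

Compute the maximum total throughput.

node-C + node-A + node-H: power draw 2 + 5 + 8 = 15 ≤ 21, throughput 8 + 10 + 18 = 36.
node-C + node-A + node-F + node-H: power draw 2 + 5 + 6 + 8 = 21 ≤ 21, throughput 8 + 10 + 7 + 18 = 43.
Best is node-C, node-A, node-F, and node-H with total throughput 43.

43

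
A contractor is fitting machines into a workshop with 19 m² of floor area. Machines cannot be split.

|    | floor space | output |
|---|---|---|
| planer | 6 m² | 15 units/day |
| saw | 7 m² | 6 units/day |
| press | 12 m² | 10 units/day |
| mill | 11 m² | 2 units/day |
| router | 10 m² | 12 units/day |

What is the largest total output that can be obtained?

This is a 0-1 knapsack instance.
Allowing fractional choices, the relaxed optimum would be about 29.6, but machines are indivisible.
planer + press: floor space 6 + 12 = 18 ≤ 19, output 15 + 10 = 25.
planer + saw: floor space 6 + 7 = 13 ≤ 19, output 15 + 6 = 21.
planer + router: floor space 6 + 10 = 16 ≤ 19, output 15 + 12 = 27.
Best is planer and router with total output 27.

27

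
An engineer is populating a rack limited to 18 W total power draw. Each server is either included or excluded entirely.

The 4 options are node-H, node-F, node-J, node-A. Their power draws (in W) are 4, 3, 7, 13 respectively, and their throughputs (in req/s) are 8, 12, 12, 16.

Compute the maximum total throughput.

This is a 0-1 knapsack instance.
node-F + node-A: power draw 3 + 13 = 16 ≤ 18, throughput 12 + 16 = 28.
node-F + node-J: power draw 3 + 7 = 10 ≤ 18, throughput 12 + 12 = 24.
node-H + node-F + node-J: power draw 4 + 3 + 7 = 14 ≤ 18, throughput 8 + 12 + 12 = 32.
Best is node-H, node-F, and node-J with total throughput 32.

32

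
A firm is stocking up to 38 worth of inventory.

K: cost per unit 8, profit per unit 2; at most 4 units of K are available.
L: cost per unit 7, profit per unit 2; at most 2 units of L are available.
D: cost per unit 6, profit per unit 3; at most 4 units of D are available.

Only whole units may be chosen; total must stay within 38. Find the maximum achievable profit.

D has the best ratio (3/6); taking only D gives at most 4×3 = 12 (stopped by the supply cap of 4).
Mixing does better — 2×L and 4×D: cost 38 ≤ 38, profit 2·2 + 4·3 = 16.

16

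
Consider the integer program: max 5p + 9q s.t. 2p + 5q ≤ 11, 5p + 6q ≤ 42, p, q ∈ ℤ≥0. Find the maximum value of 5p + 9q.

25

(p,q)=(5,0) is feasible, giving 25.
(p,q)=(4,0) is feasible, giving 20.
The best lattice point is (5,0), giving 25.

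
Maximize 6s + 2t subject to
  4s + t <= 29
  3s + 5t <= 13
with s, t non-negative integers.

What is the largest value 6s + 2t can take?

24

Relaxing integrality, the LP optimum is 26.00 at (s,t) = (4.33, 0), which is not an integer point.
(s,t)=(4,0): 4·4+1·0=16≤29, 3·4+5·0=12≤13, objective 24.
(s,t)=(3,0): 4·3+1·0=12≤29, 3·3+5·0=9≤13, objective 18.
No feasible integer point exceeds 24.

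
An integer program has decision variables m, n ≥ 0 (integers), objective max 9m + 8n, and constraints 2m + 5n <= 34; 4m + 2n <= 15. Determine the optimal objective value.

Relaxing integrality, the LP optimum is 56.94 at (m,n) = (0.438, 6.62), which is not an integer point.
(m,n)=(1,5) is feasible, giving 49.
(m,n)=(0,6) is feasible, giving 48.
Maximum is 49 at (m,n)=(1,5).

49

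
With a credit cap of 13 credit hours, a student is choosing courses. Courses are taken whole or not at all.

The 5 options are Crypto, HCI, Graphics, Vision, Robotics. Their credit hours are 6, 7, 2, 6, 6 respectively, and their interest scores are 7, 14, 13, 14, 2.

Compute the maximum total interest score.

Take HCI and Vision: credit hours 7 + 6 = 13 ≤ 13, interest score 14 + 14 = 28.
No other feasible combination does better.

28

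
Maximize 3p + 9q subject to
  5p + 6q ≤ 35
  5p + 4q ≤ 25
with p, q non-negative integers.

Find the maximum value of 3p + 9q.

48

Relaxing integrality, the LP optimum is 52.50 at (p,q) = (0, 5.83), which is not an integer point.
(p,q)=(1,5): 5·1+6·5=35≤35, 5·1+4·5=25≤25, objective 48.
(p,q)=(0,5): 5·0+6·5=30≤35, 5·0+4·5=20≤25, objective 45.
No feasible integer point exceeds 48.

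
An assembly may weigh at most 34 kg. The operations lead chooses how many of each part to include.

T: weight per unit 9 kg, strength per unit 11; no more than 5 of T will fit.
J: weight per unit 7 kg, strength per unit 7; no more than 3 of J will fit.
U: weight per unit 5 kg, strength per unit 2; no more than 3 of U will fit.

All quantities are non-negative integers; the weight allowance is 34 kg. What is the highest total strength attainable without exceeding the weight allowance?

T has the best ratio (11/9); taking only T gives at most 3×11 = 33 (stopped by the weight limit).
Mixing does better — 3×T and 1×J: weight 34 ≤ 34, strength 3·11 + 1·7 = 40.

40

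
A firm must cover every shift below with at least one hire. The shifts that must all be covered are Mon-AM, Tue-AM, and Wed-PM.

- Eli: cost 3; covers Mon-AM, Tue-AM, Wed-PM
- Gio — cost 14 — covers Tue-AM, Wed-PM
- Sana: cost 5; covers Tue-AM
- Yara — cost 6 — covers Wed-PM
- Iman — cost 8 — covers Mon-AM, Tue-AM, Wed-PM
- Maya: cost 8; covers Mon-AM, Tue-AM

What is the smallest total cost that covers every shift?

Eli alone covers Mon-AM, Tue-AM, Wed-PM — every shift.
Total cost: 3.
No cover costs less than 3.

3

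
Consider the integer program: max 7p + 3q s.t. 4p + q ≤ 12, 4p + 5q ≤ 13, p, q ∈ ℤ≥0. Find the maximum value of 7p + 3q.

21

(p,q)=(3,0): 4·3+1·0=12≤12, 4·3+5·0=12≤13, objective 21.
(p,q)=(2,1): 4·2+1·1=9≤12, 4·2+5·1=13≤13, objective 17.
(p,q)=(2,0): 4·2+1·0=8≤12, 4·2+5·0=8≤13, objective 14.
No feasible integer point exceeds 21.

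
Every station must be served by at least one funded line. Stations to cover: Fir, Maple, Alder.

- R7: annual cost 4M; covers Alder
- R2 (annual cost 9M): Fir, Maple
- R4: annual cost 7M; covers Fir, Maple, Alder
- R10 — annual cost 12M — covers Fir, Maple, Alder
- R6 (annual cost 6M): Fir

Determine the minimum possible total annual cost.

7

This is a weighted set-cover instance.
R4 alone covers Fir, Maple, Alder — every station.
Total annual cost: 7.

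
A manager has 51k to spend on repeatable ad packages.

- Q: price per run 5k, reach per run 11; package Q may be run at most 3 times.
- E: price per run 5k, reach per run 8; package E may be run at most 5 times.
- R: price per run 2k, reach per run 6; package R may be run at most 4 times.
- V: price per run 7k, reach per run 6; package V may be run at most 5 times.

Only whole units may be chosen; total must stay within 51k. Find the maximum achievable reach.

This is a bounded integer knapsack.
Take 3×Q, 5×E, and 4×R: price 48 ≤ 51, reach 3·11 + 5·8 + 4·6 = 97.
R has the best ratio (6/2) and is taken to its limit of 4; remaining capacity is filled optimally with the others.

97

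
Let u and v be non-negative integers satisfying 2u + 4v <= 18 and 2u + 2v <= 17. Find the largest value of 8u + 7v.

(u,v)=(8,0): 2·8+4·0=16≤18, 2·8+2·0=16≤17, objective 64.
(u,v)=(7,1): 2·7+4·1=18≤18, 2·7+2·1=16≤17, objective 63.
(u,v)=(7,0): 2·7+4·0=14≤18, 2·7+2·0=14≤17, objective 56.
No feasible integer point exceeds 64.

64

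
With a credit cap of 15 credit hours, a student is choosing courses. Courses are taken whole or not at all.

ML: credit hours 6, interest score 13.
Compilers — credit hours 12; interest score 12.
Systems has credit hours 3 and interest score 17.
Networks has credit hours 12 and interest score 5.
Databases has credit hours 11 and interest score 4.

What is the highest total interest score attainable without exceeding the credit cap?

Allowing fractional choices, the relaxed optimum would be about 36.0, but courses are indivisible.
ML + Systems: credit hours 6 + 3 = 9 ≤ 15, interest score 13 + 17 = 30.
Systems + Networks: credit hours 3 + 12 = 15 ≤ 15, interest score 17 + 5 = 22.
Compilers + Systems: credit hours 12 + 3 = 15 ≤ 15, interest score 12 + 17 = 29.
Best is ML and Systems with total interest score 30.

30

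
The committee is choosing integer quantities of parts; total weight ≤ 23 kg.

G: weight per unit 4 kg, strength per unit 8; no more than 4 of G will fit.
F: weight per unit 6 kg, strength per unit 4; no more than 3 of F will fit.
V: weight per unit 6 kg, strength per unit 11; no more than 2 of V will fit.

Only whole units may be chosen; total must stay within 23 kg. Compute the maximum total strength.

Take 4×G and 1×V: weight 22 ≤ 23, strength 4·8 + 1·11 = 43.
G has the best ratio (8/4) and is taken to its limit of 4; remaining capacity is filled optimally with the others.

43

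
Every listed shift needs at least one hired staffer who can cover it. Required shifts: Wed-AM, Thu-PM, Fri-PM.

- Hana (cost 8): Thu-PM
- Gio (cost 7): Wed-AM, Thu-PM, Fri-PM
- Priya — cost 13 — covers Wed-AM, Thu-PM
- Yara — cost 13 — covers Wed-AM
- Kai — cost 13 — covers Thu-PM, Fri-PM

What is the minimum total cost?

7

This is an integer covering problem.
Gio alone covers Wed-AM, Thu-PM, Fri-PM — every shift.
Total cost: 7.
No cover costs less than 7.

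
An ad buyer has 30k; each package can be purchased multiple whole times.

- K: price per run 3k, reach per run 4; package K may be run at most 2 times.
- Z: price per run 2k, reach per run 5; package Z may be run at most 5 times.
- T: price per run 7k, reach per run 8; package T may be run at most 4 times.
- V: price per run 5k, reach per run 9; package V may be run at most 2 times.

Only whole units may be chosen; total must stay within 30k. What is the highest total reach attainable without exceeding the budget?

Take 1×K, 5×Z, 1×T, and 2×V: price 30 ≤ 30, reach 1·4 + 5·5 + 1·8 + 2·9 = 55.
Z has the best ratio (5/2) and is taken to its limit of 5; remaining capacity is filled optimally with the others.

55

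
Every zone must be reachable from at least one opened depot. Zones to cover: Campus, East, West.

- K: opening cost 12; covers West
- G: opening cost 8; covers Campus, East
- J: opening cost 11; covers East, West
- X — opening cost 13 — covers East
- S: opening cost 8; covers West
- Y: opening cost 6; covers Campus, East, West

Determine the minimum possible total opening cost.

6

Y alone covers Campus, East, West — every zone.
Total opening cost: 6.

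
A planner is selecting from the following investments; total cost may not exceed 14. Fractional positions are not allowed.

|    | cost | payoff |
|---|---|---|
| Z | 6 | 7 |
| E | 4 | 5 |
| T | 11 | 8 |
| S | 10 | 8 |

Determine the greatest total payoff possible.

Allowing fractional choices, the relaxed optimum would be about 15.2, but investments are indivisible.
Z + E: cost 6 + 4 = 10 ≤ 14, payoff 7 + 5 = 12.
S: cost 10 ≤ 14, payoff 8.
E + S: cost 4 + 10 = 14 ≤ 14, payoff 5 + 8 = 13.
Best is E and S with total payoff 13.

13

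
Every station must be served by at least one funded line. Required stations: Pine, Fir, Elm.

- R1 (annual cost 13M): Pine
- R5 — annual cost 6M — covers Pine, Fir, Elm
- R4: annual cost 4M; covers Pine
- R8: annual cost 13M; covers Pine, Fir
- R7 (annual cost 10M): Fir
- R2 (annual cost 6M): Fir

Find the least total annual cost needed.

R5 alone covers Pine, Fir, Elm — every station.
Total annual cost: 6.

6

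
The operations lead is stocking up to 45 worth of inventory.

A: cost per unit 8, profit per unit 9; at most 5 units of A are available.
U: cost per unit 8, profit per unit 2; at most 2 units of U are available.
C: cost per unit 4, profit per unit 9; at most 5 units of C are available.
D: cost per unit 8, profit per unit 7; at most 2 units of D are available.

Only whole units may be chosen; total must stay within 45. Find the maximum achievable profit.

72

2×A, 5×C, and 1×D: cost 44 ≤ 45, profit 2·9 + 5·9 + 1·7 = 70.
3×A and 5×C: cost 44 ≤ 45, profit 3·9 + 5·9 = 72.
Best is 72.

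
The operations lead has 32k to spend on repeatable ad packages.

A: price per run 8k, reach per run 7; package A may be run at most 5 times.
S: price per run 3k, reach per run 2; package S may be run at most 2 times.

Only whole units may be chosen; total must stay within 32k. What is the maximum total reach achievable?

28

This is a bounded integer knapsack.
Take 4×A: price 32 ≤ 32, reach 4·7 = 28.
No other integer combination yields more.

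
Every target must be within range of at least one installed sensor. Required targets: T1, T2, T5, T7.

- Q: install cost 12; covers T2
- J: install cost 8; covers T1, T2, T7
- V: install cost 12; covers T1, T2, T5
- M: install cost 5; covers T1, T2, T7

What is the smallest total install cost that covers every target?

17

Choose V and M: together they cover T1, T2, T5, T7 — every target.
Total install cost: 12 + 5 = 17.
No cover costs less than 17.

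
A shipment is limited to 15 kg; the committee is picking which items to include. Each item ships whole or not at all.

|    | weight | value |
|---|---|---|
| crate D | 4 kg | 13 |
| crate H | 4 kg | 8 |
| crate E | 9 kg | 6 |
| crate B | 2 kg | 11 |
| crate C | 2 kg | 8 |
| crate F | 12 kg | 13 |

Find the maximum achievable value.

This is a 0-1 knapsack instance.
crate D + crate H + crate B: weight 4 + 4 + 2 = 10 ≤ 15, value 13 + 8 + 11 = 32.
crate D + crate B + crate C: weight 4 + 2 + 2 = 8 ≤ 15, value 13 + 11 + 8 = 32.
crate D + crate H + crate B + crate C: weight 4 + 4 + 2 + 2 = 12 ≤ 15, value 13 + 8 + 11 + 8 = 40.
Best is crate D, crate H, crate B, and crate C with total value 40.

40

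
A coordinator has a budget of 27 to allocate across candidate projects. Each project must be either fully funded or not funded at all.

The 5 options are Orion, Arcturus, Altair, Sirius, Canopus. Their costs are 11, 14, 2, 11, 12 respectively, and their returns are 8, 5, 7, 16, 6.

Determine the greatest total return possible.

31

Take Orion, Altair, and Sirius: cost 11 + 2 + 11 = 24 ≤ 27, return 8 + 7 + 16 = 31.
No other feasible combination does better.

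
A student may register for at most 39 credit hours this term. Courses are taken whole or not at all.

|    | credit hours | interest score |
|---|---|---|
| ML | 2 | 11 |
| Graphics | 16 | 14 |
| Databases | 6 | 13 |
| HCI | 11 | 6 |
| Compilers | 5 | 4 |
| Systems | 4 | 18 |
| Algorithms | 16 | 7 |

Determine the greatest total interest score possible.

62

This is a 0-1 knapsack instance.
Allowing fractional choices, the relaxed optimum would be about 63.3, but courses are indivisible.
ML + Graphics + Databases + Compilers + Systems: credit hours 2 + 16 + 6 + 5 + 4 = 33 ≤ 39, interest score 11 + 14 + 13 + 4 + 18 = 60.
ML + Graphics + Databases + HCI + Systems: credit hours 2 + 16 + 6 + 11 + 4 = 39 ≤ 39, interest score 11 + 14 + 13 + 6 + 18 = 62.
ML + Graphics + Databases + Systems: credit hours 2 + 16 + 6 + 4 = 28 ≤ 39, interest score 11 + 14 + 13 + 18 = 56.
Best is ML, Graphics, Databases, HCI, and Systems with total interest score 62.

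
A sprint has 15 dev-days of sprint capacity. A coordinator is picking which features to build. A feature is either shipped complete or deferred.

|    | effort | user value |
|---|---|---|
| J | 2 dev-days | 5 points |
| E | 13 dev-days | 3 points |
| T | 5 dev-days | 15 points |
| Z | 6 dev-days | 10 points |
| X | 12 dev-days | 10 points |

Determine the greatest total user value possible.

30

Allowing fractional choices, the relaxed optimum would be about 31.7, but features are indivisible.
J + T + Z: effort 2 + 5 + 6 = 13 ≤ 15, user value 5 + 15 + 10 = 30.
T + Z: effort 5 + 6 = 11 ≤ 15, user value 15 + 10 = 25.
J + T: effort 2 + 5 = 7 ≤ 15, user value 5 + 15 = 20.
Best is J, T, and Z with total user value 30.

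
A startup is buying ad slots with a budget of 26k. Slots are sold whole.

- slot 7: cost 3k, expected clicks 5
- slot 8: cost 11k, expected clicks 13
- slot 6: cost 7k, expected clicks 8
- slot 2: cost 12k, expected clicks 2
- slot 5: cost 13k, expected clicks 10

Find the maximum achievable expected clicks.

26

slot 7 + slot 8 + slot 6: cost 3 + 11 + 7 = 21 ≤ 26, expected clicks 5 + 13 + 8 = 26.
slot 7 + slot 6 + slot 5: cost 3 + 7 + 13 = 23 ≤ 26, expected clicks 5 + 8 + 10 = 23.
slot 8 + slot 5: cost 11 + 13 = 24 ≤ 26, expected clicks 13 + 10 = 23.
Best is slot 7, slot 8, and slot 6 with total expected clicks 26.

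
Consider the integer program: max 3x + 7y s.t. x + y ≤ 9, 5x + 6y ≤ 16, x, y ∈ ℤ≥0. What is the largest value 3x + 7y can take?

Relaxing integrality, the LP optimum is 18.67 at (x,y) = (0, 2.67), which is not an integer point.
(x,y)=(0,2): 1·0+1·2=2≤9, 5·0+6·2=12≤16, objective 14.
(x,y)=(1,1): 1·1+1·1=2≤9, 5·1+6·1=11≤16, objective 10.
The best lattice point is (0,2), giving 14.

14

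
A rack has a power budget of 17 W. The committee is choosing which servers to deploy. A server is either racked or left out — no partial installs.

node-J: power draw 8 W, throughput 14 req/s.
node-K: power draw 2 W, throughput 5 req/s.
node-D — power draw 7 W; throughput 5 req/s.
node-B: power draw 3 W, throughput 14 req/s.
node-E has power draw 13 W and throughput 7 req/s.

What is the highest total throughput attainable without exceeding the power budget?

33

This is an integer program with binary decision variables.
Allowing fractional choices, the relaxed optimum would be about 35.9, but servers are indivisible.
node-J + node-K + node-B: power draw 8 + 2 + 3 = 13 ≤ 17, throughput 14 + 5 + 14 = 33.
node-J + node-B: power draw 8 + 3 = 11 ≤ 17, throughput 14 + 14 = 28.
Best is node-J, node-K, and node-B with total throughput 33.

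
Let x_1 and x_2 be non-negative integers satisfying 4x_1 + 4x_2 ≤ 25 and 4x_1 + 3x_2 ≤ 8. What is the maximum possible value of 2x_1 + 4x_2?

The continuous relaxation peaks at (0, 2.67) with value 10.67; rounding to a feasible lattice point costs some objective.
(x_1,x_2)=(0,2): 4·0+4·2=8≤25, 4·0+3·2=6≤8, objective 8.
(x_1,x_2)=(1,1): 4·1+4·1=8≤25, 4·1+3·1=7≤8, objective 6.
(x_1,x_2)=(0,1): 4·0+4·1=4≤25, 4·0+3·1=3≤8, objective 4.
Maximum is 8 at (x_1,x_2)=(0,2).

8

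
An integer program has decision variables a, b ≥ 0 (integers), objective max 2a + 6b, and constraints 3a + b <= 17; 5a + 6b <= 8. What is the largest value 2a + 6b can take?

6

Relaxing integrality, the LP optimum is 8.00 at (a,b) = (0, 1.33), which is not an integer point.
(a,b)=(0,1): 3·0+1·1=1≤17, 5·0+6·1=6≤8, objective 6.
(a,b)=(1,0): 3·1+1·0=3≤17, 5·1+6·0=5≤8, objective 2.
(a,b)=(0,0): 3·0+1·0=0≤17, 5·0+6·0=0≤8, objective 0.
No feasible integer point exceeds 6.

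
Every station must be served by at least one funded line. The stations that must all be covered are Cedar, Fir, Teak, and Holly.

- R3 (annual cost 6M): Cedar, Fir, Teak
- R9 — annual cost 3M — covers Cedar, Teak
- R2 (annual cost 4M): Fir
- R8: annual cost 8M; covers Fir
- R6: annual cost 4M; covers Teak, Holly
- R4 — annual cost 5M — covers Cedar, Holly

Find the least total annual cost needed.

10

This is an integer covering problem.
The greedy cost-per-new-station heuristic would pick R9, R2, and R6 for 11, but a cheaper cover exists.
Choose R3 and R6: together they cover Cedar, Fir, Teak, Holly — every station.
Total annual cost: 6 + 4 = 10.
No cover costs less than 10.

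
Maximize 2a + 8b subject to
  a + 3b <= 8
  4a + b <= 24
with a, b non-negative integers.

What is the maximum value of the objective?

Relaxing integrality, the LP optimum is 21.33 at (a,b) = (0, 2.67), which is not an integer point.
(a,b)=(2,2): 1·2+3·2=8≤8, 4·2+1·2=10≤24, objective 20.
(a,b)=(1,2): 1·1+3·2=7≤8, 4·1+1·2=6≤24, objective 18.
No feasible integer point exceeds 20.

20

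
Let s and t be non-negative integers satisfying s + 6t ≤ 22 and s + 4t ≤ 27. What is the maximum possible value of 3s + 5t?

66

(s,t)=(22,0): 1·22+6·0=22≤22, 1·22+4·0=22≤27, objective 66.
(s,t)=(21,0): 1·21+6·0=21≤22, 1·21+4·0=21≤27, objective 63.
No feasible integer point exceeds 66.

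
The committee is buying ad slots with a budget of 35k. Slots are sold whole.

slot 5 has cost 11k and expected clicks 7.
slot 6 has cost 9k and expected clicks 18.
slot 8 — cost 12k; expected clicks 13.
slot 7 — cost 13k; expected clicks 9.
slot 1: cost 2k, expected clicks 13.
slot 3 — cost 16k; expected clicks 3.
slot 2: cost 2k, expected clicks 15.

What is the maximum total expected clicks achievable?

Allowing fractional choices, the relaxed optimum would be about 65.9, but ad slots are indivisible.
slot 5 + slot 6 + slot 1 + slot 2: cost 11 + 9 + 2 + 2 = 24 ≤ 35, expected clicks 7 + 18 + 13 + 15 = 53.
slot 6 + slot 8 + slot 1 + slot 2: cost 9 + 12 + 2 + 2 = 25 ≤ 35, expected clicks 18 + 13 + 13 + 15 = 59.
slot 6 + slot 7 + slot 1 + slot 2: cost 9 + 13 + 2 + 2 = 26 ≤ 35, expected clicks 18 + 9 + 13 + 15 = 55.
Best is slot 6, slot 8, slot 1, and slot 2 with total expected clicks 59.

59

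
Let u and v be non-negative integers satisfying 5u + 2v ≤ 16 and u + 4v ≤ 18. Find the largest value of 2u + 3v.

14

(u,v)=(1,4) is feasible, giving 14.
(u,v)=(2,3) is feasible, giving 13.
(u,v)=(0,4) is feasible, giving 12.
The best lattice point is (1,4), giving 14.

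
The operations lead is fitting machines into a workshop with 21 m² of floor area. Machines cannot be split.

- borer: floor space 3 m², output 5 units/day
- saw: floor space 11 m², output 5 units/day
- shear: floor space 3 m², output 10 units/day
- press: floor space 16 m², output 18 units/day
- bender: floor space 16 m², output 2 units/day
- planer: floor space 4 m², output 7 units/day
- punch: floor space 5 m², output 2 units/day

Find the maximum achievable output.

Allowing fractional choices, the relaxed optimum would be about 34.4, but machines are indivisible.
borer + saw + shear + planer: floor space 3 + 11 + 3 + 4 = 21 ≤ 21, output 5 + 5 + 10 + 7 = 27.
press + planer: floor space 16 + 4 = 20 ≤ 21, output 18 + 7 = 25.
shear + press: floor space 3 + 16 = 19 ≤ 21, output 10 + 18 = 28.
Best is shear and press with total output 28.

28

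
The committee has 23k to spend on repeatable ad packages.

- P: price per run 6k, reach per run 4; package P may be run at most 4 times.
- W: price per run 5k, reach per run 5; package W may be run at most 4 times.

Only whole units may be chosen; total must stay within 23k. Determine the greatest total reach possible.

20

4×W: price 20 ≤ 23, reach 4·5 = 20.
1×P and 3×W: price 21 ≤ 23, reach 1·4 + 3·5 = 19.
Best is 20.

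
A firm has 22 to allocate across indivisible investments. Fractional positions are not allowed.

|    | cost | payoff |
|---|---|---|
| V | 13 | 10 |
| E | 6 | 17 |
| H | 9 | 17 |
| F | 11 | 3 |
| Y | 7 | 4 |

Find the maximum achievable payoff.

38

Allowing fractional choices, the relaxed optimum would be about 39.4, but investments are indivisible.
E + H + Y: cost 6 + 9 + 7 = 22 ≤ 22, payoff 17 + 17 + 4 = 38.
E + H: cost 6 + 9 = 15 ≤ 22, payoff 17 + 17 = 34.
Best is E, H, and Y with total payoff 38.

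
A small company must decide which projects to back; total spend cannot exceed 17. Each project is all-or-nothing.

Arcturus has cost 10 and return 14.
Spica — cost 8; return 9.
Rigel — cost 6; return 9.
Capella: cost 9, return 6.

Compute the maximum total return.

Allowing fractional choices, the relaxed optimum would be about 24.1, but projects are indivisible.
Spica + Rigel: cost 8 + 6 = 14 ≤ 17, return 9 + 9 = 18.
Arcturus + Rigel: cost 10 + 6 = 16 ≤ 17, return 14 + 9 = 23.
Best is Arcturus and Rigel with total return 23.

23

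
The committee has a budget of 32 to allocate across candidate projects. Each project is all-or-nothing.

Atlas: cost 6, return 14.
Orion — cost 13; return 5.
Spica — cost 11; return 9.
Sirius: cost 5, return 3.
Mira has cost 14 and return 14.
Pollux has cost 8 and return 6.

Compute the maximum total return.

37

Atlas + Spica + Mira: cost 6 + 11 + 14 = 31 ≤ 32, return 14 + 9 + 14 = 37.
Atlas + Mira + Pollux: cost 6 + 14 + 8 = 28 ≤ 32, return 14 + 14 + 6 = 34.
Best is Atlas, Spica, and Mira with total return 37.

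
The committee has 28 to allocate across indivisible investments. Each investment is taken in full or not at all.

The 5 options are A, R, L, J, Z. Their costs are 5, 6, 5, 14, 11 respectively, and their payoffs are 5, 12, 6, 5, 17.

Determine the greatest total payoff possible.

40

Allowing fractional choices, the relaxed optimum would be about 40.4, but investments are indivisible.
A + R + L + Z: cost 5 + 6 + 5 + 11 = 27 ≤ 28, payoff 5 + 12 + 6 + 17 = 40.
R + L + Z: cost 6 + 5 + 11 = 22 ≤ 28, payoff 12 + 6 + 17 = 35.
A + R + Z: cost 5 + 6 + 11 = 22 ≤ 28, payoff 5 + 12 + 17 = 34.
Best is A, R, L, and Z with total payoff 40.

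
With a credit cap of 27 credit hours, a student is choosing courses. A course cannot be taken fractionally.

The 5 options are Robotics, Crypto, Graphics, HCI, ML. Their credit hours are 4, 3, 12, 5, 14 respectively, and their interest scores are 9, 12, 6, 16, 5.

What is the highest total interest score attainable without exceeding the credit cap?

This is an integer program with binary decision variables.
Robotics + Crypto + Graphics + HCI: credit hours 4 + 3 + 12 + 5 = 24 ≤ 27, interest score 9 + 12 + 6 + 16 = 43.
Robotics + Crypto + HCI + ML: credit hours 4 + 3 + 5 + 14 = 26 ≤ 27, interest score 9 + 12 + 16 + 5 = 42.
Robotics + Crypto + HCI: credit hours 4 + 3 + 5 = 12 ≤ 27, interest score 9 + 12 + 16 = 37.
Best is Robotics, Crypto, Graphics, and HCI with total interest score 43.

43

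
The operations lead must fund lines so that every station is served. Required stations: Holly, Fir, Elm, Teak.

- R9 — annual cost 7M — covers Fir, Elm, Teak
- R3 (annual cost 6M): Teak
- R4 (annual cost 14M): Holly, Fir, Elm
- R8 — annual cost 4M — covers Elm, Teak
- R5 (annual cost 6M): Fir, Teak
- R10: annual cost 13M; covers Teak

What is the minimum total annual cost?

18

The greedy cost-per-new-station heuristic would pick R8, R5, and R4 for 24, but a cheaper cover exists.
Choose R4 and R8: together they cover Holly, Fir, Elm, Teak — every station.
Total annual cost: 14 + 4 = 18.
No cover costs less than 18.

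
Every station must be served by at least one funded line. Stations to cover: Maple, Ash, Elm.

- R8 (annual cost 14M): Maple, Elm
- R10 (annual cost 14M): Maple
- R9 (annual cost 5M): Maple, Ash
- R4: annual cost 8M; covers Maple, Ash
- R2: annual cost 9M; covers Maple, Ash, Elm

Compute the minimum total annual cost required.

This is a weighted set-cover instance.
R2 alone covers Maple, Ash, Elm — every station.
Total annual cost: 9.

9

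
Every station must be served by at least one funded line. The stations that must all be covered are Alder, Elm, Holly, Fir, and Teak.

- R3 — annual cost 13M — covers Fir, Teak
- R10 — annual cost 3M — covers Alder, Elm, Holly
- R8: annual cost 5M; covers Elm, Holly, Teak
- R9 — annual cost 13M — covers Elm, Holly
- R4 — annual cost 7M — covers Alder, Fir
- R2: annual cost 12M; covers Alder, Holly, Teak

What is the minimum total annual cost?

Choose R8 and R4: together they cover Alder, Elm, Holly, Fir, Teak — every station.
Total annual cost: 5 + 7 = 12.

12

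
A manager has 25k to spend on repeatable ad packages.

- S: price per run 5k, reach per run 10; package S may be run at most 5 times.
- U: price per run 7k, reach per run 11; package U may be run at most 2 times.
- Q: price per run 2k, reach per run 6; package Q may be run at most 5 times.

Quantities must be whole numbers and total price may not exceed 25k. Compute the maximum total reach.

This is a bounded integer knapsack.
Q has the best ratio (6/2); taking only Q gives at most 5×6 = 30 (stopped by the supply cap of 5).
Mixing does better — 3×S and 5×Q: price 25 ≤ 25, reach 3·10 + 5·6 = 60.

60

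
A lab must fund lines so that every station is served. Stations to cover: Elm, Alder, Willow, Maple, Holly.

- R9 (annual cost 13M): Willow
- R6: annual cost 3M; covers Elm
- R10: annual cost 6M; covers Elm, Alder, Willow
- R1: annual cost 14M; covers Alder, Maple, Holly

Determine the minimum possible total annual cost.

20

Choose R10 and R1: together they cover Elm, Alder, Willow, Maple, Holly — every station.
Total annual cost: 6 + 14 = 20.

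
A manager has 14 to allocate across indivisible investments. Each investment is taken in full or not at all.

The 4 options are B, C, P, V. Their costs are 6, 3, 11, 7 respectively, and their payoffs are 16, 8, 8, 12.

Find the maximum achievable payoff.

Allowing fractional choices, the relaxed optimum would be about 32.6, but investments are indivisible.
B + V: cost 6 + 7 = 13 ≤ 14, payoff 16 + 12 = 28.
B + C: cost 6 + 3 = 9 ≤ 14, payoff 16 + 8 = 24.
C + V: cost 3 + 7 = 10 ≤ 14, payoff 8 + 12 = 20.
Best is B and V with total payoff 28.

28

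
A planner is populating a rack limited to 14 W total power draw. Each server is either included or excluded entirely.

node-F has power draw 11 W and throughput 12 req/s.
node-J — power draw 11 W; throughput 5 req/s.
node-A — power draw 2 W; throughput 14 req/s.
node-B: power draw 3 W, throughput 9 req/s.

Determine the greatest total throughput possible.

Allowing fractional choices, the relaxed optimum would be about 32.8, but servers are indivisible.
node-F + node-B: power draw 11 + 3 = 14 ≤ 14, throughput 12 + 9 = 21.
node-A + node-B: power draw 2 + 3 = 5 ≤ 14, throughput 14 + 9 = 23.
node-F + node-A: power draw 11 + 2 = 13 ≤ 14, throughput 12 + 14 = 26.
Best is node-F and node-A with total throughput 26.

26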